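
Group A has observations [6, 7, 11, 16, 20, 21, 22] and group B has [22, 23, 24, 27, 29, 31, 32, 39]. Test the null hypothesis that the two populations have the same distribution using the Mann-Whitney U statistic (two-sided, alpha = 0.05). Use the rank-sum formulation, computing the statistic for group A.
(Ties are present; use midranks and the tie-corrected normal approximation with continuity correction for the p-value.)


Step 1: Combine and sort all 15 observations; assign midranks.
sorted (value, group): (6,X), (7,X), (11,X), (16,X), (20,X), (21,X), (22,X), (22,Y), (23,Y), (24,Y), (27,Y), (29,Y), (31,Y), (32,Y), (39,Y)
ranks: 6->1, 7->2, 11->3, 16->4, 20->5, 21->6, 22->7.5, 22->7.5, 23->9, 24->10, 27->11, 29->12, 31->13, 32->14, 39->15
Step 2: Rank sum for X: R1 = 1 + 2 + 3 + 4 + 5 + 6 + 7.5 = 28.5.
Step 3: U_X = R1 - n1(n1+1)/2 = 28.5 - 7*8/2 = 28.5 - 28 = 0.5.
       U_Y = n1*n2 - U_X = 56 - 0.5 = 55.5.
Step 4: Ties are present, so use the tie-corrected normal approximation (with continuity correction) for the p-value.
Step 5: p-value = 0.001763; compare to alpha = 0.05. reject H0.

U_X = 0.5, p = 0.001763, reject H0 at alpha = 0.05.


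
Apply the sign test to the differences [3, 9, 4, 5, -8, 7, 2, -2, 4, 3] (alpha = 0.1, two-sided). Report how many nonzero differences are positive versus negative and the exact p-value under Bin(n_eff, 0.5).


Step 1: Discard zero differences. Original n = 10; n_eff = number of nonzero differences = 10.
Nonzero differences (with sign): +3, +9, +4, +5, -8, +7, +2, -2, +4, +3
Step 2: Count signs: positive = 8, negative = 2.
Step 3: Under H0: P(positive) = 0.5, so the number of positives S ~ Bin(10, 0.5).
Step 4: Two-sided exact p-value = sum of Bin(10,0.5) probabilities at or below the observed probability = 0.109375.
Step 5: alpha = 0.1. fail to reject H0.

n_eff = 10, pos = 8, neg = 2, p = 0.109375, fail to reject H0.


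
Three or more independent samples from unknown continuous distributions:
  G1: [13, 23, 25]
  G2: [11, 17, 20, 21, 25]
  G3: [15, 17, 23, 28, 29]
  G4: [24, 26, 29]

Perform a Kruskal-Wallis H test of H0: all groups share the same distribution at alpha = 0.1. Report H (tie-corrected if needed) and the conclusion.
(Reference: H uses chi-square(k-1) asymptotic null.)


Step 1: Combine all N = 16 observations and assign midranks.
sorted (value, group, rank): (11,G2,1), (13,G1,2), (15,G3,3), (17,G2,4.5), (17,G3,4.5), (20,G2,6), (21,G2,7), (23,G1,8.5), (23,G3,8.5), (24,G4,10), (25,G1,11.5), (25,G2,11.5), (26,G4,13), (28,G3,14), (29,G3,15.5), (29,G4,15.5)
Step 2: Sum ranks within each group.
R_1 = 22 (n_1 = 3)
R_2 = 30 (n_2 = 5)
R_3 = 45.5 (n_3 = 5)
R_4 = 38.5 (n_4 = 3)
Step 3: H = 12/(N(N+1)) * sum(R_i^2/n_i) - 3(N+1)
     = 12/(16*17) * (22^2/3 + 30^2/5 + 45.5^2/5 + 38.5^2/3) - 3*17
     = 0.044118 * 1249.47 - 51
     = 4.123529.
Step 4: Ties present; correction factor C = 1 - 24/(16^3 - 16) = 0.994118. Corrected H = 4.123529 / 0.994118 = 4.147929.
Step 5: Under H0, H ~ chi^2(3); p-value = 0.245927.
Step 6: alpha = 0.1. fail to reject H0.

H = 4.1479, df = 3, p = 0.245927, fail to reject H0.


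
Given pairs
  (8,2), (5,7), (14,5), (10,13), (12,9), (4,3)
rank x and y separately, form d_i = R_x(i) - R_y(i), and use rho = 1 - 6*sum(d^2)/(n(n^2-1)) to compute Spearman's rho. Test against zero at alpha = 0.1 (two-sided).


Step 1: Rank x and y separately (midranks; no ties here).
rank(x): 8->3, 5->2, 14->6, 10->4, 12->5, 4->1
rank(y): 2->1, 7->4, 5->3, 13->6, 9->5, 3->2
Step 2: d_i = R_x(i) - R_y(i); compute d_i^2.
  (3-1)^2=4, (2-4)^2=4, (6-3)^2=9, (4-6)^2=4, (5-5)^2=0, (1-2)^2=1
sum(d^2) = 22.
Step 3: rho = 1 - 6*22 / (6*(6^2 - 1)) = 1 - 132/210 = 0.371429.
Step 4: Under H0, t = rho * sqrt((n-2)/(1-rho^2)) = 0.8001 ~ t(4).
Step 5: Two-sided p-value from the t-distribution with 4 df = 0.468478.
Step 6: alpha = 0.1. fail to reject H0.

rho = 0.3714, p = 0.468478, fail to reject H0 at alpha = 0.1.


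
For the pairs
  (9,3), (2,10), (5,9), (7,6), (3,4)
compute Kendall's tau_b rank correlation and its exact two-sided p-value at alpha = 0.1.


Step 1: Enumerate the 10 unordered pairs (i,j) with i<j and classify each by sign(x_j-x_i) * sign(y_j-y_i).
  (1,2):dx=-7,dy=+7->D; (1,3):dx=-4,dy=+6->D; (1,4):dx=-2,dy=+3->D; (1,5):dx=-6,dy=+1->D
  (2,3):dx=+3,dy=-1->D; (2,4):dx=+5,dy=-4->D; (2,5):dx=+1,dy=-6->D; (3,4):dx=+2,dy=-3->D
  (3,5):dx=-2,dy=-5->C; (4,5):dx=-4,dy=-2->C
Step 2: C = 2, D = 8, total pairs = 10.
Step 3: tau = (C - D)/(n(n-1)/2) = (2 - 8)/10 = -0.600000.
Step 4: Exact two-sided p-value (enumerate n! = 120 permutations of y under H0): p = 0.233333.
Step 5: alpha = 0.1. fail to reject H0.

tau_b = -0.6000 (C=2, D=8), p = 0.233333, fail to reject H0.


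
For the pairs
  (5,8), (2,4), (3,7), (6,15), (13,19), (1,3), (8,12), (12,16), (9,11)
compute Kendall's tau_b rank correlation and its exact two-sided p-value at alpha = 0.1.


Step 1: Enumerate the 36 unordered pairs (i,j) with i<j and classify each by sign(x_j-x_i) * sign(y_j-y_i).
  (1,2):dx=-3,dy=-4->C; (1,3):dx=-2,dy=-1->C; (1,4):dx=+1,dy=+7->C; (1,5):dx=+8,dy=+11->C
  (1,6):dx=-4,dy=-5->C; (1,7):dx=+3,dy=+4->C; (1,8):dx=+7,dy=+8->C; (1,9):dx=+4,dy=+3->C
  (2,3):dx=+1,dy=+3->C; (2,4):dx=+4,dy=+11->C; (2,5):dx=+11,dy=+15->C; (2,6):dx=-1,dy=-1->C
  (2,7):dx=+6,dy=+8->C; (2,8):dx=+10,dy=+12->C; (2,9):dx=+7,dy=+7->C; (3,4):dx=+3,dy=+8->C
  (3,5):dx=+10,dy=+12->C; (3,6):dx=-2,dy=-4->C; (3,7):dx=+5,dy=+5->C; (3,8):dx=+9,dy=+9->C
  (3,9):dx=+6,dy=+4->C; (4,5):dx=+7,dy=+4->C; (4,6):dx=-5,dy=-12->C; (4,7):dx=+2,dy=-3->D
  (4,8):dx=+6,dy=+1->C; (4,9):dx=+3,dy=-4->D; (5,6):dx=-12,dy=-16->C; (5,7):dx=-5,dy=-7->C
  (5,8):dx=-1,dy=-3->C; (5,9):dx=-4,dy=-8->C; (6,7):dx=+7,dy=+9->C; (6,8):dx=+11,dy=+13->C
  (6,9):dx=+8,dy=+8->C; (7,8):dx=+4,dy=+4->C; (7,9):dx=+1,dy=-1->D; (8,9):dx=-3,dy=-5->C
Step 2: C = 33, D = 3, total pairs = 36.
Step 3: tau = (C - D)/(n(n-1)/2) = (33 - 3)/36 = 0.833333.
Step 4: Exact two-sided p-value (enumerate n! = 362880 permutations of y under H0): p = 0.000854.
Step 5: alpha = 0.1. reject H0.

tau_b = 0.8333 (C=33, D=3), p = 0.000854, reject H0.


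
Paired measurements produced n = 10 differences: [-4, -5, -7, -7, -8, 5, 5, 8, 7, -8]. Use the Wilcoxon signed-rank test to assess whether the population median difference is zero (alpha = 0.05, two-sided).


Step 1: Drop any zero differences (none here) and take |d_i|.
|d| = [4, 5, 7, 7, 8, 5, 5, 8, 7, 8]
Step 2: Midrank |d_i| (ties get averaged ranks).
ranks: |4|->1, |5|->3, |7|->6, |7|->6, |8|->9, |5|->3, |5|->3, |8|->9, |7|->6, |8|->9
Step 3: Attach original signs; sum ranks with positive sign and with negative sign.
W+ = 3 + 3 + 9 + 6 = 21
W- = 1 + 3 + 6 + 6 + 9 + 9 = 34
(Check: W+ + W- = 55 should equal n(n+1)/2 = 55.)
Step 4: Test statistic W = min(W+, W-) = 21.
Step 5: Ties in |d|, so use the tie-corrected normal approximation.
        E[W] = n(n+1)/4 = 10*11/4 = 27.5.
        Tie groups: |d|=5 (t=3), |d|=7 (t=3), |d|=8 (t=3); sum(t^3 - t) = 72.
        Var[W] = n(n+1)(2n+1)/24 - sum(t^3-t)/48 = 2310/24 - 72/48 = 94.75.
        z = (W - E[W]) / sqrt(Var[W]) = (21 - 27.5) / 9.7340 = -0.6678.
        Two-sided p = 2*Phi(z) = 0.504284.
Step 6: alpha = 0.05. fail to reject H0.

W+ = 21, W- = 34, W = min = 21, p = 0.504284, fail to reject H0.


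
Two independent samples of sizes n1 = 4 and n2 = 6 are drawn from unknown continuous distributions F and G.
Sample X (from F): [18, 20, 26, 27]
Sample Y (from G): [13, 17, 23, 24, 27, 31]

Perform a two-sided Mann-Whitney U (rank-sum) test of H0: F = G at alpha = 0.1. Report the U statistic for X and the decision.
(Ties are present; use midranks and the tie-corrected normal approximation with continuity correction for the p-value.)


Step 1: Combine and sort all 10 observations; assign midranks.
sorted (value, group): (13,Y), (17,Y), (18,X), (20,X), (23,Y), (24,Y), (26,X), (27,X), (27,Y), (31,Y)
ranks: 13->1, 17->2, 18->3, 20->4, 23->5, 24->6, 26->7, 27->8.5, 27->8.5, 31->10
Step 2: Rank sum for X: R1 = 3 + 4 + 7 + 8.5 = 22.5.
Step 3: U_X = R1 - n1(n1+1)/2 = 22.5 - 4*5/2 = 22.5 - 10 = 12.5.
       U_Y = n1*n2 - U_X = 24 - 12.5 = 11.5.
Step 4: Ties are present, so use the tie-corrected normal approximation (with continuity correction) for the p-value.
Step 5: p-value = 1.000000; compare to alpha = 0.1. fail to reject H0.

U_X = 12.5, p = 1.000000, fail to reject H0 at alpha = 0.1.


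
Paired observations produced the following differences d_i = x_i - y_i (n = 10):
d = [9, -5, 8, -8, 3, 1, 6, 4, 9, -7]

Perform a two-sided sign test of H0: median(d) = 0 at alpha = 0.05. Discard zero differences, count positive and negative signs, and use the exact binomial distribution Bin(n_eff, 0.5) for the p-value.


Step 1: Discard zero differences. Original n = 10; n_eff = number of nonzero differences = 10.
Nonzero differences (with sign): +9, -5, +8, -8, +3, +1, +6, +4, +9, -7
Step 2: Count signs: positive = 7, negative = 3.
Step 3: Under H0: P(positive) = 0.5, so the number of positives S ~ Bin(10, 0.5).
Step 4: Two-sided exact p-value = sum of Bin(10,0.5) probabilities at or below the observed probability = 0.343750.
Step 5: alpha = 0.05. fail to reject H0.

n_eff = 10, pos = 7, neg = 3, p = 0.343750, fail to reject H0.


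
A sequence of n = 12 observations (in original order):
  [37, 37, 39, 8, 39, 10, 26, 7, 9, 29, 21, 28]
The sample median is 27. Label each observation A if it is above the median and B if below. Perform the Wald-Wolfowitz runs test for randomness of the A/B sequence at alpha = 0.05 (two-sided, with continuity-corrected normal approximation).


Step 1: Compute median = 27; label A = above, B = below.
Labels in order: AAABABBBBABA  (n_A = 6, n_B = 6)
Step 2: Count runs R = 7.
Step 3: Under H0 (random ordering), E[R] = 2*n_A*n_B/(n_A+n_B) + 1 = 2*6*6/12 + 1 = 7.0000.
        Var[R] = 2*n_A*n_B*(2*n_A*n_B - n_A - n_B) / ((n_A+n_B)^2 * (n_A+n_B-1)) = 4320/1584 = 2.7273.
        SD[R] = 1.6514.
Step 4: R = E[R], so z = 0 with no continuity correction.
Step 5: Two-sided p-value via normal approximation = 2*(1 - Phi(|z|)) = 1.000000.
Step 6: alpha = 0.05. fail to reject H0.

R = 7, z = 0.0000, p = 1.000000, fail to reject H0.


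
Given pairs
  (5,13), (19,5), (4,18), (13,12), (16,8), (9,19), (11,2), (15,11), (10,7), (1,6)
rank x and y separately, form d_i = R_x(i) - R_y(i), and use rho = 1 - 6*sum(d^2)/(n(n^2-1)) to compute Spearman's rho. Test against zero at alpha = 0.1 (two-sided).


Step 1: Rank x and y separately (midranks; no ties here).
rank(x): 5->3, 19->10, 4->2, 13->7, 16->9, 9->4, 11->6, 15->8, 10->5, 1->1
rank(y): 13->8, 5->2, 18->9, 12->7, 8->5, 19->10, 2->1, 11->6, 7->4, 6->3
Step 2: d_i = R_x(i) - R_y(i); compute d_i^2.
  (3-8)^2=25, (10-2)^2=64, (2-9)^2=49, (7-7)^2=0, (9-5)^2=16, (4-10)^2=36, (6-1)^2=25, (8-6)^2=4, (5-4)^2=1, (1-3)^2=4
sum(d^2) = 224.
Step 3: rho = 1 - 6*224 / (10*(10^2 - 1)) = 1 - 1344/990 = -0.357576.
Step 4: Under H0, t = rho * sqrt((n-2)/(1-rho^2)) = -1.0830 ~ t(8).
Step 5: Two-sided p-value from the t-distribution with 8 df = 0.310376.
Step 6: alpha = 0.1. fail to reject H0.

rho = -0.3576, p = 0.310376, fail to reject H0 at alpha = 0.1.


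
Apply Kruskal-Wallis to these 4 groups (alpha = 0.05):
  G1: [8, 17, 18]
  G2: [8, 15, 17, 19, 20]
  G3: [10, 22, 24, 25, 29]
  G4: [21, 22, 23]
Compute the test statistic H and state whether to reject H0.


Step 1: Combine all N = 16 observations and assign midranks.
sorted (value, group, rank): (8,G1,1.5), (8,G2,1.5), (10,G3,3), (15,G2,4), (17,G1,5.5), (17,G2,5.5), (18,G1,7), (19,G2,8), (20,G2,9), (21,G4,10), (22,G3,11.5), (22,G4,11.5), (23,G4,13), (24,G3,14), (25,G3,15), (29,G3,16)
Step 2: Sum ranks within each group.
R_1 = 14 (n_1 = 3)
R_2 = 28 (n_2 = 5)
R_3 = 59.5 (n_3 = 5)
R_4 = 34.5 (n_4 = 3)
Step 3: H = 12/(N(N+1)) * sum(R_i^2/n_i) - 3(N+1)
     = 12/(16*17) * (14^2/3 + 28^2/5 + 59.5^2/5 + 34.5^2/3) - 3*17
     = 0.044118 * 1326.93 - 51
     = 7.541176.
Step 4: Ties present; correction factor C = 1 - 18/(16^3 - 16) = 0.995588. Corrected H = 7.541176 / 0.995588 = 7.574594.
Step 5: Under H0, H ~ chi^2(3); p-value = 0.055672.
Step 6: alpha = 0.05. fail to reject H0.

H = 7.5746, df = 3, p = 0.055672, fail to reject H0.


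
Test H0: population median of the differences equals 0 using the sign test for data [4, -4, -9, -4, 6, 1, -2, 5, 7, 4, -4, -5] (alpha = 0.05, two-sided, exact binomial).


Step 1: Discard zero differences. Original n = 12; n_eff = number of nonzero differences = 12.
Nonzero differences (with sign): +4, -4, -9, -4, +6, +1, -2, +5, +7, +4, -4, -5
Step 2: Count signs: positive = 6, negative = 6.
Step 3: Under H0: P(positive) = 0.5, so the number of positives S ~ Bin(12, 0.5).
Step 4: Two-sided exact p-value = sum of Bin(12,0.5) probabilities at or below the observed probability = 1.000000.
Step 5: alpha = 0.05. fail to reject H0.

n_eff = 12, pos = 6, neg = 6, p = 1.000000, fail to reject H0.


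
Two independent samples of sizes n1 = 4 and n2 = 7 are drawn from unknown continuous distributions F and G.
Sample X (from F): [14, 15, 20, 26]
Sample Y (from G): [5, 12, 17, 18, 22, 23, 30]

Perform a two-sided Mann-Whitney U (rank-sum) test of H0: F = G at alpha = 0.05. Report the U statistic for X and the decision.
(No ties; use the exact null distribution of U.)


Step 1: Combine and sort all 11 observations; assign midranks.
sorted (value, group): (5,Y), (12,Y), (14,X), (15,X), (17,Y), (18,Y), (20,X), (22,Y), (23,Y), (26,X), (30,Y)
ranks: 5->1, 12->2, 14->3, 15->4, 17->5, 18->6, 20->7, 22->8, 23->9, 26->10, 30->11
Step 2: Rank sum for X: R1 = 3 + 4 + 7 + 10 = 24.
Step 3: U_X = R1 - n1(n1+1)/2 = 24 - 4*5/2 = 24 - 10 = 14.
       U_Y = n1*n2 - U_X = 28 - 14 = 14.
Step 4: No ties, so the exact null distribution of U (based on enumerating the C(11,4) = 330 equally likely rank assignments) gives the two-sided p-value.
Step 5: p-value = 1.000000; compare to alpha = 0.05. fail to reject H0.

U_X = 14, p = 1.000000, fail to reject H0 at alpha = 0.05.


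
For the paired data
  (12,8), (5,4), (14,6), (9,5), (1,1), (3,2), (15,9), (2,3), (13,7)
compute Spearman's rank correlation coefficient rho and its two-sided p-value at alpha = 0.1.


Step 1: Rank x and y separately (midranks; no ties here).
rank(x): 12->6, 5->4, 14->8, 9->5, 1->1, 3->3, 15->9, 2->2, 13->7
rank(y): 8->8, 4->4, 6->6, 5->5, 1->1, 2->2, 9->9, 3->3, 7->7
Step 2: d_i = R_x(i) - R_y(i); compute d_i^2.
  (6-8)^2=4, (4-4)^2=0, (8-6)^2=4, (5-5)^2=0, (1-1)^2=0, (3-2)^2=1, (9-9)^2=0, (2-3)^2=1, (7-7)^2=0
sum(d^2) = 10.
Step 3: rho = 1 - 6*10 / (9*(9^2 - 1)) = 1 - 60/720 = 0.916667.
Step 4: Under H0, t = rho * sqrt((n-2)/(1-rho^2)) = 6.0685 ~ t(7).
Step 5: Two-sided p-value from the t-distribution with 7 df = 0.000507.
Step 6: alpha = 0.1. reject H0.

rho = 0.9167, p = 0.000507, reject H0 at alpha = 0.1.


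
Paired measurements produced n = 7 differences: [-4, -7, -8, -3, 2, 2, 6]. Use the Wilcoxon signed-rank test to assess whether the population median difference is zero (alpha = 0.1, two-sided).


Step 1: Drop any zero differences (none here) and take |d_i|.
|d| = [4, 7, 8, 3, 2, 2, 6]
Step 2: Midrank |d_i| (ties get averaged ranks).
ranks: |4|->4, |7|->6, |8|->7, |3|->3, |2|->1.5, |2|->1.5, |6|->5
Step 3: Attach original signs; sum ranks with positive sign and with negative sign.
W+ = 1.5 + 1.5 + 5 = 8
W- = 4 + 6 + 7 + 3 = 20
(Check: W+ + W- = 28 should equal n(n+1)/2 = 28.)
Step 4: Test statistic W = min(W+, W-) = 8.
Step 5: Ties in |d|, so use the tie-corrected normal approximation.
        E[W] = n(n+1)/4 = 7*8/4 = 14.
        Tie groups: |d|=2 (t=2); sum(t^3 - t) = 6.
        Var[W] = n(n+1)(2n+1)/24 - sum(t^3-t)/48 = 840/24 - 6/48 = 34.875.
        z = (W - E[W]) / sqrt(Var[W]) = (8 - 14) / 5.9055 = -1.0160.
        Two-sided p = 2*Phi(z) = 0.309629.
Step 6: alpha = 0.1. fail to reject H0.

W+ = 8, W- = 20, W = min = 8, p = 0.309629, fail to reject H0.


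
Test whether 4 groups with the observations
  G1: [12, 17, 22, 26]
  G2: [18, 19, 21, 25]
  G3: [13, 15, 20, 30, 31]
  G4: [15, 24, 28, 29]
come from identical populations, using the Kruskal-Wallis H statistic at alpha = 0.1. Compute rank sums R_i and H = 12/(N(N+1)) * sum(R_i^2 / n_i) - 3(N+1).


Step 1: Combine all N = 17 observations and assign midranks.
sorted (value, group, rank): (12,G1,1), (13,G3,2), (15,G3,3.5), (15,G4,3.5), (17,G1,5), (18,G2,6), (19,G2,7), (20,G3,8), (21,G2,9), (22,G1,10), (24,G4,11), (25,G2,12), (26,G1,13), (28,G4,14), (29,G4,15), (30,G3,16), (31,G3,17)
Step 2: Sum ranks within each group.
R_1 = 29 (n_1 = 4)
R_2 = 34 (n_2 = 4)
R_3 = 46.5 (n_3 = 5)
R_4 = 43.5 (n_4 = 4)
Step 3: H = 12/(N(N+1)) * sum(R_i^2/n_i) - 3(N+1)
     = 12/(17*18) * (29^2/4 + 34^2/4 + 46.5^2/5 + 43.5^2/4) - 3*18
     = 0.039216 * 1404.76 - 54
     = 1.088725.
Step 4: Ties present; correction factor C = 1 - 6/(17^3 - 17) = 0.998775. Corrected H = 1.088725 / 0.998775 = 1.090061.
Step 5: Under H0, H ~ chi^2(3); p-value = 0.779474.
Step 6: alpha = 0.1. fail to reject H0.

H = 1.0901, df = 3, p = 0.779474, fail to reject H0.


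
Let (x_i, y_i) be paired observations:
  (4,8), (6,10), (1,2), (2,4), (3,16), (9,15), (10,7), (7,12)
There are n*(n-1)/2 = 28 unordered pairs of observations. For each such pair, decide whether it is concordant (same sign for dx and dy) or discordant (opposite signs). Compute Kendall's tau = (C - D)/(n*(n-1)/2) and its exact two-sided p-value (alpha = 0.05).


Step 1: Enumerate the 28 unordered pairs (i,j) with i<j and classify each by sign(x_j-x_i) * sign(y_j-y_i).
  (1,2):dx=+2,dy=+2->C; (1,3):dx=-3,dy=-6->C; (1,4):dx=-2,dy=-4->C; (1,5):dx=-1,dy=+8->D
  (1,6):dx=+5,dy=+7->C; (1,7):dx=+6,dy=-1->D; (1,8):dx=+3,dy=+4->C; (2,3):dx=-5,dy=-8->C
  (2,4):dx=-4,dy=-6->C; (2,5):dx=-3,dy=+6->D; (2,6):dx=+3,dy=+5->C; (2,7):dx=+4,dy=-3->D
  (2,8):dx=+1,dy=+2->C; (3,4):dx=+1,dy=+2->C; (3,5):dx=+2,dy=+14->C; (3,6):dx=+8,dy=+13->C
  (3,7):dx=+9,dy=+5->C; (3,8):dx=+6,dy=+10->C; (4,5):dx=+1,dy=+12->C; (4,6):dx=+7,dy=+11->C
  (4,7):dx=+8,dy=+3->C; (4,8):dx=+5,dy=+8->C; (5,6):dx=+6,dy=-1->D; (5,7):dx=+7,dy=-9->D
  (5,8):dx=+4,dy=-4->D; (6,7):dx=+1,dy=-8->D; (6,8):dx=-2,dy=-3->C; (7,8):dx=-3,dy=+5->D
Step 2: C = 19, D = 9, total pairs = 28.
Step 3: tau = (C - D)/(n(n-1)/2) = (19 - 9)/28 = 0.357143.
Step 4: Exact two-sided p-value (enumerate n! = 40320 permutations of y under H0): p = 0.275099.
Step 5: alpha = 0.05. fail to reject H0.

tau_b = 0.3571 (C=19, D=9), p = 0.275099, fail to reject H0.


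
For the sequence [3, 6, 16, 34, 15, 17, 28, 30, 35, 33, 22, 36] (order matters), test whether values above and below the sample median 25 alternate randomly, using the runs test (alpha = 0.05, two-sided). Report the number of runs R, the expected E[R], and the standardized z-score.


Step 1: Compute median = 25; label A = above, B = below.
Labels in order: BBBABBAAAABA  (n_A = 6, n_B = 6)
Step 2: Count runs R = 6.
Step 3: Under H0 (random ordering), E[R] = 2*n_A*n_B/(n_A+n_B) + 1 = 2*6*6/12 + 1 = 7.0000.
        Var[R] = 2*n_A*n_B*(2*n_A*n_B - n_A - n_B) / ((n_A+n_B)^2 * (n_A+n_B-1)) = 4320/1584 = 2.7273.
        SD[R] = 1.6514.
Step 4: Continuity-corrected z = (R + 0.5 - E[R]) / SD[R] = (6 + 0.5 - 7.0000) / 1.6514 = -0.3028.
Step 5: Two-sided p-value via normal approximation = 2*(1 - Phi(|z|)) = 0.762069.
Step 6: alpha = 0.05. fail to reject H0.

R = 6, z = -0.3028, p = 0.762069, fail to reject H0.


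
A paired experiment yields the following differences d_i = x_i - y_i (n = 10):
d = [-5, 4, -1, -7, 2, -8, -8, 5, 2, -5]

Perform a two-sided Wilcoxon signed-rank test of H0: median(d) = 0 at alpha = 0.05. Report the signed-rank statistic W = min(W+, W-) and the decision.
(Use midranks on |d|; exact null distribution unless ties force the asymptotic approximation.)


Step 1: Drop any zero differences (none here) and take |d_i|.
|d| = [5, 4, 1, 7, 2, 8, 8, 5, 2, 5]
Step 2: Midrank |d_i| (ties get averaged ranks).
ranks: |5|->6, |4|->4, |1|->1, |7|->8, |2|->2.5, |8|->9.5, |8|->9.5, |5|->6, |2|->2.5, |5|->6
Step 3: Attach original signs; sum ranks with positive sign and with negative sign.
W+ = 4 + 2.5 + 6 + 2.5 = 15
W- = 6 + 1 + 8 + 9.5 + 9.5 + 6 = 40
(Check: W+ + W- = 55 should equal n(n+1)/2 = 55.)
Step 4: Test statistic W = min(W+, W-) = 15.
Step 5: Ties in |d|, so use the tie-corrected normal approximation.
        E[W] = n(n+1)/4 = 10*11/4 = 27.5.
        Tie groups: |d|=2 (t=2), |d|=5 (t=3), |d|=8 (t=2); sum(t^3 - t) = 36.
        Var[W] = n(n+1)(2n+1)/24 - sum(t^3-t)/48 = 2310/24 - 36/48 = 95.5.
        z = (W - E[W]) / sqrt(Var[W]) = (15 - 27.5) / 9.7724 = -1.2791.
        Two-sided p = 2*Phi(z) = 0.200858.
Step 6: alpha = 0.05. fail to reject H0.

W+ = 15, W- = 40, W = min = 15, p = 0.200858, fail to reject H0.


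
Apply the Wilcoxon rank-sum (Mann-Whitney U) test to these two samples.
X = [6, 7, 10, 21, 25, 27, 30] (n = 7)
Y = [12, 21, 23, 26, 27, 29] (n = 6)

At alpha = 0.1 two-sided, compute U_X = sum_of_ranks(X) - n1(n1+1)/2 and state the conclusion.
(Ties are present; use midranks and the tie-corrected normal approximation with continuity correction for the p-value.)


Step 1: Combine and sort all 13 observations; assign midranks.
sorted (value, group): (6,X), (7,X), (10,X), (12,Y), (21,X), (21,Y), (23,Y), (25,X), (26,Y), (27,X), (27,Y), (29,Y), (30,X)
ranks: 6->1, 7->2, 10->3, 12->4, 21->5.5, 21->5.5, 23->7, 25->8, 26->9, 27->10.5, 27->10.5, 29->12, 30->13
Step 2: Rank sum for X: R1 = 1 + 2 + 3 + 5.5 + 8 + 10.5 + 13 = 43.
Step 3: U_X = R1 - n1(n1+1)/2 = 43 - 7*8/2 = 43 - 28 = 15.
       U_Y = n1*n2 - U_X = 42 - 15 = 27.
Step 4: Ties are present, so use the tie-corrected normal approximation (with continuity correction) for the p-value.
Step 5: p-value = 0.430766; compare to alpha = 0.1. fail to reject H0.

U_X = 15, p = 0.430766, fail to reject H0 at alpha = 0.1.


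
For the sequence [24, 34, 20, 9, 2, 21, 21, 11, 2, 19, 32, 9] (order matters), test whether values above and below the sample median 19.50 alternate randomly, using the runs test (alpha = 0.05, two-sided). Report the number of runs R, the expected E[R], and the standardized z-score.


Step 1: Compute median = 19.50; label A = above, B = below.
Labels in order: AAABBAABBBAB  (n_A = 6, n_B = 6)
Step 2: Count runs R = 6.
Step 3: Under H0 (random ordering), E[R] = 2*n_A*n_B/(n_A+n_B) + 1 = 2*6*6/12 + 1 = 7.0000.
        Var[R] = 2*n_A*n_B*(2*n_A*n_B - n_A - n_B) / ((n_A+n_B)^2 * (n_A+n_B-1)) = 4320/1584 = 2.7273.
        SD[R] = 1.6514.
Step 4: Continuity-corrected z = (R + 0.5 - E[R]) / SD[R] = (6 + 0.5 - 7.0000) / 1.6514 = -0.3028.
Step 5: Two-sided p-value via normal approximation = 2*(1 - Phi(|z|)) = 0.762069.
Step 6: alpha = 0.05. fail to reject H0.

R = 6, z = -0.3028, p = 0.762069, fail to reject H0.


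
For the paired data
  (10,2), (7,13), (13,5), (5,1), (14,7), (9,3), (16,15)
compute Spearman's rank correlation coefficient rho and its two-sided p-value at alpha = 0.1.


Step 1: Rank x and y separately (midranks; no ties here).
rank(x): 10->4, 7->2, 13->5, 5->1, 14->6, 9->3, 16->7
rank(y): 2->2, 13->6, 5->4, 1->1, 7->5, 3->3, 15->7
Step 2: d_i = R_x(i) - R_y(i); compute d_i^2.
  (4-2)^2=4, (2-6)^2=16, (5-4)^2=1, (1-1)^2=0, (6-5)^2=1, (3-3)^2=0, (7-7)^2=0
sum(d^2) = 22.
Step 3: rho = 1 - 6*22 / (7*(7^2 - 1)) = 1 - 132/336 = 0.607143.
Step 4: Under H0, t = rho * sqrt((n-2)/(1-rho^2)) = 1.7086 ~ t(5).
Step 5: Two-sided p-value from the t-distribution with 5 df = 0.148231.
Step 6: alpha = 0.1. fail to reject H0.

rho = 0.6071, p = 0.148231, fail to reject H0 at alpha = 0.1.


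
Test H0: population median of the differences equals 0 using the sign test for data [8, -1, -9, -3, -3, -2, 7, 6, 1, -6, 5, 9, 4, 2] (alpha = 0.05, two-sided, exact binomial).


Step 1: Discard zero differences. Original n = 14; n_eff = number of nonzero differences = 14.
Nonzero differences (with sign): +8, -1, -9, -3, -3, -2, +7, +6, +1, -6, +5, +9, +4, +2
Step 2: Count signs: positive = 8, negative = 6.
Step 3: Under H0: P(positive) = 0.5, so the number of positives S ~ Bin(14, 0.5).
Step 4: Two-sided exact p-value = sum of Bin(14,0.5) probabilities at or below the observed probability = 0.790527.
Step 5: alpha = 0.05. fail to reject H0.

n_eff = 14, pos = 8, neg = 6, p = 0.790527, fail to reject H0.


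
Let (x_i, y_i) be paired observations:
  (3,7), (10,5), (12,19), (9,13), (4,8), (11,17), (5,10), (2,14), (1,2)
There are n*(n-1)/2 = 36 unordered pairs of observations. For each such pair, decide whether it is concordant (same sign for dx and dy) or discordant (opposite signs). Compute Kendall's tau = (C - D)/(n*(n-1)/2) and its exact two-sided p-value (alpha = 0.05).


Step 1: Enumerate the 36 unordered pairs (i,j) with i<j and classify each by sign(x_j-x_i) * sign(y_j-y_i).
  (1,2):dx=+7,dy=-2->D; (1,3):dx=+9,dy=+12->C; (1,4):dx=+6,dy=+6->C; (1,5):dx=+1,dy=+1->C
  (1,6):dx=+8,dy=+10->C; (1,7):dx=+2,dy=+3->C; (1,8):dx=-1,dy=+7->D; (1,9):dx=-2,dy=-5->C
  (2,3):dx=+2,dy=+14->C; (2,4):dx=-1,dy=+8->D; (2,5):dx=-6,dy=+3->D; (2,6):dx=+1,dy=+12->C
  (2,7):dx=-5,dy=+5->D; (2,8):dx=-8,dy=+9->D; (2,9):dx=-9,dy=-3->C; (3,4):dx=-3,dy=-6->C
  (3,5):dx=-8,dy=-11->C; (3,6):dx=-1,dy=-2->C; (3,7):dx=-7,dy=-9->C; (3,8):dx=-10,dy=-5->C
  (3,9):dx=-11,dy=-17->C; (4,5):dx=-5,dy=-5->C; (4,6):dx=+2,dy=+4->C; (4,7):dx=-4,dy=-3->C
  (4,8):dx=-7,dy=+1->D; (4,9):dx=-8,dy=-11->C; (5,6):dx=+7,dy=+9->C; (5,7):dx=+1,dy=+2->C
  (5,8):dx=-2,dy=+6->D; (5,9):dx=-3,dy=-6->C; (6,7):dx=-6,dy=-7->C; (6,8):dx=-9,dy=-3->C
  (6,9):dx=-10,dy=-15->C; (7,8):dx=-3,dy=+4->D; (7,9):dx=-4,dy=-8->C; (8,9):dx=-1,dy=-12->C
Step 2: C = 27, D = 9, total pairs = 36.
Step 3: tau = (C - D)/(n(n-1)/2) = (27 - 9)/36 = 0.500000.
Step 4: Exact two-sided p-value (enumerate n! = 362880 permutations of y under H0): p = 0.075176.
Step 5: alpha = 0.05. fail to reject H0.

tau_b = 0.5000 (C=27, D=9), p = 0.075176, fail to reject H0.


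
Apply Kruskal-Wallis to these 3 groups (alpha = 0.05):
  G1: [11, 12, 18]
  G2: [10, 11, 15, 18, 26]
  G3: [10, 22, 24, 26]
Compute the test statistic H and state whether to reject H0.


Step 1: Combine all N = 12 observations and assign midranks.
sorted (value, group, rank): (10,G2,1.5), (10,G3,1.5), (11,G1,3.5), (11,G2,3.5), (12,G1,5), (15,G2,6), (18,G1,7.5), (18,G2,7.5), (22,G3,9), (24,G3,10), (26,G2,11.5), (26,G3,11.5)
Step 2: Sum ranks within each group.
R_1 = 16 (n_1 = 3)
R_2 = 30 (n_2 = 5)
R_3 = 32 (n_3 = 4)
Step 3: H = 12/(N(N+1)) * sum(R_i^2/n_i) - 3(N+1)
     = 12/(12*13) * (16^2/3 + 30^2/5 + 32^2/4) - 3*13
     = 0.076923 * 521.333 - 39
     = 1.102564.
Step 4: Ties present; correction factor C = 1 - 24/(12^3 - 12) = 0.986014. Corrected H = 1.102564 / 0.986014 = 1.118203.
Step 5: Under H0, H ~ chi^2(2); p-value = 0.571722.
Step 6: alpha = 0.05. fail to reject H0.

H = 1.1182, df = 2, p = 0.571722, fail to reject H0.


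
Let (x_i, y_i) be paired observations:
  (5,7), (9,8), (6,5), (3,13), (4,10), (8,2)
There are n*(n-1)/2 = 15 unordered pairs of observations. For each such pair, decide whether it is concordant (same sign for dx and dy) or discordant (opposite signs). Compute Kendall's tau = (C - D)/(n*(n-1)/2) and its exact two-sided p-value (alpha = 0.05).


Step 1: Enumerate the 15 unordered pairs (i,j) with i<j and classify each by sign(x_j-x_i) * sign(y_j-y_i).
  (1,2):dx=+4,dy=+1->C; (1,3):dx=+1,dy=-2->D; (1,4):dx=-2,dy=+6->D; (1,5):dx=-1,dy=+3->D
  (1,6):dx=+3,dy=-5->D; (2,3):dx=-3,dy=-3->C; (2,4):dx=-6,dy=+5->D; (2,5):dx=-5,dy=+2->D
  (2,6):dx=-1,dy=-6->C; (3,4):dx=-3,dy=+8->D; (3,5):dx=-2,dy=+5->D; (3,6):dx=+2,dy=-3->D
  (4,5):dx=+1,dy=-3->D; (4,6):dx=+5,dy=-11->D; (5,6):dx=+4,dy=-8->D
Step 2: C = 3, D = 12, total pairs = 15.
Step 3: tau = (C - D)/(n(n-1)/2) = (3 - 12)/15 = -0.600000.
Step 4: Exact two-sided p-value (enumerate n! = 720 permutations of y under H0): p = 0.136111.
Step 5: alpha = 0.05. fail to reject H0.

tau_b = -0.6000 (C=3, D=12), p = 0.136111, fail to reject H0.


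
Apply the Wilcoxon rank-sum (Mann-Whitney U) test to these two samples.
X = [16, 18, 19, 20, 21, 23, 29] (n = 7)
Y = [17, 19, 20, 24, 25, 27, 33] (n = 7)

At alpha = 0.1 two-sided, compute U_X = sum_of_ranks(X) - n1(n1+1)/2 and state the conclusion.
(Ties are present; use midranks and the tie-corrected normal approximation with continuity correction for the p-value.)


Step 1: Combine and sort all 14 observations; assign midranks.
sorted (value, group): (16,X), (17,Y), (18,X), (19,X), (19,Y), (20,X), (20,Y), (21,X), (23,X), (24,Y), (25,Y), (27,Y), (29,X), (33,Y)
ranks: 16->1, 17->2, 18->3, 19->4.5, 19->4.5, 20->6.5, 20->6.5, 21->8, 23->9, 24->10, 25->11, 27->12, 29->13, 33->14
Step 2: Rank sum for X: R1 = 1 + 3 + 4.5 + 6.5 + 8 + 9 + 13 = 45.
Step 3: U_X = R1 - n1(n1+1)/2 = 45 - 7*8/2 = 45 - 28 = 17.
       U_Y = n1*n2 - U_X = 49 - 17 = 32.
Step 4: Ties are present, so use the tie-corrected normal approximation (with continuity correction) for the p-value.
Step 5: p-value = 0.370039; compare to alpha = 0.1. fail to reject H0.

U_X = 17, p = 0.370039, fail to reject H0 at alpha = 0.1.


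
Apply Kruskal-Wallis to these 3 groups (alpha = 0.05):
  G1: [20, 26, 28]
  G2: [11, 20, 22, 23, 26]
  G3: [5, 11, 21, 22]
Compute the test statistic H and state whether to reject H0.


Step 1: Combine all N = 12 observations and assign midranks.
sorted (value, group, rank): (5,G3,1), (11,G2,2.5), (11,G3,2.5), (20,G1,4.5), (20,G2,4.5), (21,G3,6), (22,G2,7.5), (22,G3,7.5), (23,G2,9), (26,G1,10.5), (26,G2,10.5), (28,G1,12)
Step 2: Sum ranks within each group.
R_1 = 27 (n_1 = 3)
R_2 = 34 (n_2 = 5)
R_3 = 17 (n_3 = 4)
Step 3: H = 12/(N(N+1)) * sum(R_i^2/n_i) - 3(N+1)
     = 12/(12*13) * (27^2/3 + 34^2/5 + 17^2/4) - 3*13
     = 0.076923 * 546.45 - 39
     = 3.034615.
Step 4: Ties present; correction factor C = 1 - 24/(12^3 - 12) = 0.986014. Corrected H = 3.034615 / 0.986014 = 3.077660.
Step 5: Under H0, H ~ chi^2(2); p-value = 0.214632.
Step 6: alpha = 0.05. fail to reject H0.

H = 3.0777, df = 2, p = 0.214632, fail to reject H0.


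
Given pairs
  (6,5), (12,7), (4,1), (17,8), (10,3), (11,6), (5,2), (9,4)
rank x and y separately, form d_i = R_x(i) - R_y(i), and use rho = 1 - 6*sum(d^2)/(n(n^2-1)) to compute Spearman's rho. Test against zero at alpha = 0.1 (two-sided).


Step 1: Rank x and y separately (midranks; no ties here).
rank(x): 6->3, 12->7, 4->1, 17->8, 10->5, 11->6, 5->2, 9->4
rank(y): 5->5, 7->7, 1->1, 8->8, 3->3, 6->6, 2->2, 4->4
Step 2: d_i = R_x(i) - R_y(i); compute d_i^2.
  (3-5)^2=4, (7-7)^2=0, (1-1)^2=0, (8-8)^2=0, (5-3)^2=4, (6-6)^2=0, (2-2)^2=0, (4-4)^2=0
sum(d^2) = 8.
Step 3: rho = 1 - 6*8 / (8*(8^2 - 1)) = 1 - 48/504 = 0.904762.
Step 4: Under H0, t = rho * sqrt((n-2)/(1-rho^2)) = 5.2034 ~ t(6).
Step 5: Two-sided p-value from the t-distribution with 6 df = 0.002008.
Step 6: alpha = 0.1. reject H0.

rho = 0.9048, p = 0.002008, reject H0 at alpha = 0.1.


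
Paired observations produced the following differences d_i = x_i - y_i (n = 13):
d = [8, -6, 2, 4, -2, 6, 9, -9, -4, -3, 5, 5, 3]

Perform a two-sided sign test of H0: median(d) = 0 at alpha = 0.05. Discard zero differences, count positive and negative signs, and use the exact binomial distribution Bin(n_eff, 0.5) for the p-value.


Step 1: Discard zero differences. Original n = 13; n_eff = number of nonzero differences = 13.
Nonzero differences (with sign): +8, -6, +2, +4, -2, +6, +9, -9, -4, -3, +5, +5, +3
Step 2: Count signs: positive = 8, negative = 5.
Step 3: Under H0: P(positive) = 0.5, so the number of positives S ~ Bin(13, 0.5).
Step 4: Two-sided exact p-value = sum of Bin(13,0.5) probabilities at or below the observed probability = 0.581055.
Step 5: alpha = 0.05. fail to reject H0.

n_eff = 13, pos = 8, neg = 5, p = 0.581055, fail to reject H0.


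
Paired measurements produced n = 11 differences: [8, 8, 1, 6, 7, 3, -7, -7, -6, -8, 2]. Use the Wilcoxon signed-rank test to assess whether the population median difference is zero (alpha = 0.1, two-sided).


Step 1: Drop any zero differences (none here) and take |d_i|.
|d| = [8, 8, 1, 6, 7, 3, 7, 7, 6, 8, 2]
Step 2: Midrank |d_i| (ties get averaged ranks).
ranks: |8|->10, |8|->10, |1|->1, |6|->4.5, |7|->7, |3|->3, |7|->7, |7|->7, |6|->4.5, |8|->10, |2|->2
Step 3: Attach original signs; sum ranks with positive sign and with negative sign.
W+ = 10 + 10 + 1 + 4.5 + 7 + 3 + 2 = 37.5
W- = 7 + 7 + 4.5 + 10 = 28.5
(Check: W+ + W- = 66 should equal n(n+1)/2 = 66.)
Step 4: Test statistic W = min(W+, W-) = 28.5.
Step 5: Ties in |d|, so use the tie-corrected normal approximation.
        E[W] = n(n+1)/4 = 11*12/4 = 33.
        Tie groups: |d|=6 (t=2), |d|=7 (t=3), |d|=8 (t=3); sum(t^3 - t) = 54.
        Var[W] = n(n+1)(2n+1)/24 - sum(t^3-t)/48 = 3036/24 - 54/48 = 125.375.
        z = (W - E[W]) / sqrt(Var[W]) = (28.5 - 33) / 11.1971 = -0.4019.
        Two-sided p = 2*Phi(z) = 0.687765.
Step 6: alpha = 0.1. fail to reject H0.

W+ = 37.5, W- = 28.5, W = min = 28.5, p = 0.687765, fail to reject H0.


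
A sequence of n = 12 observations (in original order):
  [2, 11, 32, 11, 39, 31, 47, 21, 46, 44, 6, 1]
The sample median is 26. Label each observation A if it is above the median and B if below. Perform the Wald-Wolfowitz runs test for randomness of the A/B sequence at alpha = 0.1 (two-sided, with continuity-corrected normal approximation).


Step 1: Compute median = 26; label A = above, B = below.
Labels in order: BBABAAABAABB  (n_A = 6, n_B = 6)
Step 2: Count runs R = 7.
Step 3: Under H0 (random ordering), E[R] = 2*n_A*n_B/(n_A+n_B) + 1 = 2*6*6/12 + 1 = 7.0000.
        Var[R] = 2*n_A*n_B*(2*n_A*n_B - n_A - n_B) / ((n_A+n_B)^2 * (n_A+n_B-1)) = 4320/1584 = 2.7273.
        SD[R] = 1.6514.
Step 4: R = E[R], so z = 0 with no continuity correction.
Step 5: Two-sided p-value via normal approximation = 2*(1 - Phi(|z|)) = 1.000000.
Step 6: alpha = 0.1. fail to reject H0.

R = 7, z = 0.0000, p = 1.000000, fail to reject H0.


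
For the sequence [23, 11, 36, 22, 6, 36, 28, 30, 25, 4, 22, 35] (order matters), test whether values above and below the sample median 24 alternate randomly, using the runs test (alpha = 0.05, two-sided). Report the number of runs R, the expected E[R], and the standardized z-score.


Step 1: Compute median = 24; label A = above, B = below.
Labels in order: BBABBAAAABBA  (n_A = 6, n_B = 6)
Step 2: Count runs R = 6.
Step 3: Under H0 (random ordering), E[R] = 2*n_A*n_B/(n_A+n_B) + 1 = 2*6*6/12 + 1 = 7.0000.
        Var[R] = 2*n_A*n_B*(2*n_A*n_B - n_A - n_B) / ((n_A+n_B)^2 * (n_A+n_B-1)) = 4320/1584 = 2.7273.
        SD[R] = 1.6514.
Step 4: Continuity-corrected z = (R + 0.5 - E[R]) / SD[R] = (6 + 0.5 - 7.0000) / 1.6514 = -0.3028.
Step 5: Two-sided p-value via normal approximation = 2*(1 - Phi(|z|)) = 0.762069.
Step 6: alpha = 0.05. fail to reject H0.

R = 6, z = -0.3028, p = 0.762069, fail to reject H0.


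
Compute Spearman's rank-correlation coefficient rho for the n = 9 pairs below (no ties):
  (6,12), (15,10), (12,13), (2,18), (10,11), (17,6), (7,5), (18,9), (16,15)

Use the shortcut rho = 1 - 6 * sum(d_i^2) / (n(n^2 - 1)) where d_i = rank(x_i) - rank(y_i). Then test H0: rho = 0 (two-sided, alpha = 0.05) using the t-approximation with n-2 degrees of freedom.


Step 1: Rank x and y separately (midranks; no ties here).
rank(x): 6->2, 15->6, 12->5, 2->1, 10->4, 17->8, 7->3, 18->9, 16->7
rank(y): 12->6, 10->4, 13->7, 18->9, 11->5, 6->2, 5->1, 9->3, 15->8
Step 2: d_i = R_x(i) - R_y(i); compute d_i^2.
  (2-6)^2=16, (6-4)^2=4, (5-7)^2=4, (1-9)^2=64, (4-5)^2=1, (8-2)^2=36, (3-1)^2=4, (9-3)^2=36, (7-8)^2=1
sum(d^2) = 166.
Step 3: rho = 1 - 6*166 / (9*(9^2 - 1)) = 1 - 996/720 = -0.383333.
Step 4: Under H0, t = rho * sqrt((n-2)/(1-rho^2)) = -1.0981 ~ t(7).
Step 5: Two-sided p-value from the t-distribution with 7 df = 0.308495.
Step 6: alpha = 0.05. fail to reject H0.

rho = -0.3833, p = 0.308495, fail to reject H0 at alpha = 0.05.


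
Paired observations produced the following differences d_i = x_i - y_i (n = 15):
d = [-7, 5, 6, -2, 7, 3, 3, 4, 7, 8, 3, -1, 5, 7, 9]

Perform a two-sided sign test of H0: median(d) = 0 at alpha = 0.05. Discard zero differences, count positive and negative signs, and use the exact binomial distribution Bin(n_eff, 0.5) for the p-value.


Step 1: Discard zero differences. Original n = 15; n_eff = number of nonzero differences = 15.
Nonzero differences (with sign): -7, +5, +6, -2, +7, +3, +3, +4, +7, +8, +3, -1, +5, +7, +9
Step 2: Count signs: positive = 12, negative = 3.
Step 3: Under H0: P(positive) = 0.5, so the number of positives S ~ Bin(15, 0.5).
Step 4: Two-sided exact p-value = sum of Bin(15,0.5) probabilities at or below the observed probability = 0.035156.
Step 5: alpha = 0.05. reject H0.

n_eff = 15, pos = 12, neg = 3, p = 0.035156, reject H0.


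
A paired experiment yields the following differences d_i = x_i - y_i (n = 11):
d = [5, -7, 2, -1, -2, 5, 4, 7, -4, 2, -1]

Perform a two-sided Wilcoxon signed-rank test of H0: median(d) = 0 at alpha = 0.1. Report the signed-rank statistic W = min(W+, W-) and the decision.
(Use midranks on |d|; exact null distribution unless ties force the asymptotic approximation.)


Step 1: Drop any zero differences (none here) and take |d_i|.
|d| = [5, 7, 2, 1, 2, 5, 4, 7, 4, 2, 1]
Step 2: Midrank |d_i| (ties get averaged ranks).
ranks: |5|->8.5, |7|->10.5, |2|->4, |1|->1.5, |2|->4, |5|->8.5, |4|->6.5, |7|->10.5, |4|->6.5, |2|->4, |1|->1.5
Step 3: Attach original signs; sum ranks with positive sign and with negative sign.
W+ = 8.5 + 4 + 8.5 + 6.5 + 10.5 + 4 = 42
W- = 10.5 + 1.5 + 4 + 6.5 + 1.5 = 24
(Check: W+ + W- = 66 should equal n(n+1)/2 = 66.)
Step 4: Test statistic W = min(W+, W-) = 24.
Step 5: Ties in |d|, so use the tie-corrected normal approximation.
        E[W] = n(n+1)/4 = 11*12/4 = 33.
        Tie groups: |d|=1 (t=2), |d|=2 (t=3), |d|=4 (t=2), |d|=5 (t=2), |d|=7 (t=2); sum(t^3 - t) = 48.
        Var[W] = n(n+1)(2n+1)/24 - sum(t^3-t)/48 = 3036/24 - 48/48 = 125.5.
        z = (W - E[W]) / sqrt(Var[W]) = (24 - 33) / 11.2027 = -0.8034.
        Two-sided p = 2*Phi(z) = 0.421756.
Step 6: alpha = 0.1. fail to reject H0.

W+ = 42, W- = 24, W = min = 24, p = 0.421756, fail to reject H0.


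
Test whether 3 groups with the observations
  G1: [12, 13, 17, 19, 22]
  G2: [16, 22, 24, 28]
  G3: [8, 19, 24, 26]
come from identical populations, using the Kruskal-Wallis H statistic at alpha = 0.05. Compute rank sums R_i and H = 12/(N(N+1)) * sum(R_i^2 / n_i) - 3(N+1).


Step 1: Combine all N = 13 observations and assign midranks.
sorted (value, group, rank): (8,G3,1), (12,G1,2), (13,G1,3), (16,G2,4), (17,G1,5), (19,G1,6.5), (19,G3,6.5), (22,G1,8.5), (22,G2,8.5), (24,G2,10.5), (24,G3,10.5), (26,G3,12), (28,G2,13)
Step 2: Sum ranks within each group.
R_1 = 25 (n_1 = 5)
R_2 = 36 (n_2 = 4)
R_3 = 30 (n_3 = 4)
Step 3: H = 12/(N(N+1)) * sum(R_i^2/n_i) - 3(N+1)
     = 12/(13*14) * (25^2/5 + 36^2/4 + 30^2/4) - 3*14
     = 0.065934 * 674 - 42
     = 2.439560.
Step 4: Ties present; correction factor C = 1 - 18/(13^3 - 13) = 0.991758. Corrected H = 2.439560 / 0.991758 = 2.459834.
Step 5: Under H0, H ~ chi^2(2); p-value = 0.292317.
Step 6: alpha = 0.05. fail to reject H0.

H = 2.4598, df = 2, p = 0.292317, fail to reject H0.


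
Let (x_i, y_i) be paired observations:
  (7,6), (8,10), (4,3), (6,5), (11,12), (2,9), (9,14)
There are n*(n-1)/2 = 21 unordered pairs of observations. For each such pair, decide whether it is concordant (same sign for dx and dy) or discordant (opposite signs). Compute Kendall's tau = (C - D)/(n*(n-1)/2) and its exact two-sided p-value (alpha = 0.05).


Step 1: Enumerate the 21 unordered pairs (i,j) with i<j and classify each by sign(x_j-x_i) * sign(y_j-y_i).
  (1,2):dx=+1,dy=+4->C; (1,3):dx=-3,dy=-3->C; (1,4):dx=-1,dy=-1->C; (1,5):dx=+4,dy=+6->C
  (1,6):dx=-5,dy=+3->D; (1,7):dx=+2,dy=+8->C; (2,3):dx=-4,dy=-7->C; (2,4):dx=-2,dy=-5->C
  (2,5):dx=+3,dy=+2->C; (2,6):dx=-6,dy=-1->C; (2,7):dx=+1,dy=+4->C; (3,4):dx=+2,dy=+2->C
  (3,5):dx=+7,dy=+9->C; (3,6):dx=-2,dy=+6->D; (3,7):dx=+5,dy=+11->C; (4,5):dx=+5,dy=+7->C
  (4,6):dx=-4,dy=+4->D; (4,7):dx=+3,dy=+9->C; (5,6):dx=-9,dy=-3->C; (5,7):dx=-2,dy=+2->D
  (6,7):dx=+7,dy=+5->C
Step 2: C = 17, D = 4, total pairs = 21.
Step 3: tau = (C - D)/(n(n-1)/2) = (17 - 4)/21 = 0.619048.
Step 4: Exact two-sided p-value (enumerate n! = 5040 permutations of y under H0): p = 0.069048.
Step 5: alpha = 0.05. fail to reject H0.

tau_b = 0.6190 (C=17, D=4), p = 0.069048, fail to reject H0.


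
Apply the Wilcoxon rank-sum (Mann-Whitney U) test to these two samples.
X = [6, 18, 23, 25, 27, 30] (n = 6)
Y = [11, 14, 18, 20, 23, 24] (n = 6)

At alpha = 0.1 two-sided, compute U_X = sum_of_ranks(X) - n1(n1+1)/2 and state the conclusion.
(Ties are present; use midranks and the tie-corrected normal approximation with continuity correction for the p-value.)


Step 1: Combine and sort all 12 observations; assign midranks.
sorted (value, group): (6,X), (11,Y), (14,Y), (18,X), (18,Y), (20,Y), (23,X), (23,Y), (24,Y), (25,X), (27,X), (30,X)
ranks: 6->1, 11->2, 14->3, 18->4.5, 18->4.5, 20->6, 23->7.5, 23->7.5, 24->9, 25->10, 27->11, 30->12
Step 2: Rank sum for X: R1 = 1 + 4.5 + 7.5 + 10 + 11 + 12 = 46.
Step 3: U_X = R1 - n1(n1+1)/2 = 46 - 6*7/2 = 46 - 21 = 25.
       U_Y = n1*n2 - U_X = 36 - 25 = 11.
Step 4: Ties are present, so use the tie-corrected normal approximation (with continuity correction) for the p-value.
Step 5: p-value = 0.296258; compare to alpha = 0.1. fail to reject H0.

U_X = 25, p = 0.296258, fail to reject H0 at alpha = 0.1.
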